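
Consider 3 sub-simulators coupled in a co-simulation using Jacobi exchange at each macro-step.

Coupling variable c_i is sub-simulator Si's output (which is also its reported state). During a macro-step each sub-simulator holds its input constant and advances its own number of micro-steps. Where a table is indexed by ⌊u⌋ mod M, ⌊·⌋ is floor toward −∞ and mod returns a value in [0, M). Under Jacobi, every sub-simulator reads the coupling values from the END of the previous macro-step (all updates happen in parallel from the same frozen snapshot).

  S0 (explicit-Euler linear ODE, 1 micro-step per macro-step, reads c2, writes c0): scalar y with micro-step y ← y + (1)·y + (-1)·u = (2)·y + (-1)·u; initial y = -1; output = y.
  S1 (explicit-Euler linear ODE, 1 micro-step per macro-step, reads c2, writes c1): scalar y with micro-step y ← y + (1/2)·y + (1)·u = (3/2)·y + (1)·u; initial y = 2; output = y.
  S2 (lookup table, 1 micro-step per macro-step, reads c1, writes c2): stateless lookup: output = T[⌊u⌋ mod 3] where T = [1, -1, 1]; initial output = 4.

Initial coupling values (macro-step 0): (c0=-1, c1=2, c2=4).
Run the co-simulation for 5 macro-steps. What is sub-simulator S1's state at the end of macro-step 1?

macro 1: S0 reads c2=4 → after 1×micro: -6; S1 reads c2=4 → after 1×micro: 7; S2 reads c1=2 → after 1×micro: 1 ⇒ (c0=-6, c1=7, c2=1)
macro 2: S0 reads c2=1 → after 1×micro: -13; S1 reads c2=1 → after 1×micro: 23/2; S2 reads c1=7 → after 1×micro: -1 ⇒ (c0=-13, c1=23/2, c2=-1)
macro 3: S0 reads c2=-1 → after 1×micro: -25; S1 reads c2=-1 → after 1×micro: 65/4; S2 reads c1=23/2 → after 1×micro: 1 ⇒ (c0=-25, c1=65/4, c2=1)
macro 4: S0 reads c2=1 → after 1×micro: -51; S1 reads c2=1 → after 1×micro: 203/8; S2 reads c1=65/4 → after 1×micro: -1 ⇒ (c0=-51, c1=203/8, c2=-1)
macro 5: S0 reads c2=-1 → after 1×micro: -101; S1 reads c2=-1 → after 1×micro: 593/16; S2 reads c1=203/8 → after 1×micro: -1 ⇒ (c0=-101, c1=593/16, c2=-1)

S1 state at macro-step 1 = 7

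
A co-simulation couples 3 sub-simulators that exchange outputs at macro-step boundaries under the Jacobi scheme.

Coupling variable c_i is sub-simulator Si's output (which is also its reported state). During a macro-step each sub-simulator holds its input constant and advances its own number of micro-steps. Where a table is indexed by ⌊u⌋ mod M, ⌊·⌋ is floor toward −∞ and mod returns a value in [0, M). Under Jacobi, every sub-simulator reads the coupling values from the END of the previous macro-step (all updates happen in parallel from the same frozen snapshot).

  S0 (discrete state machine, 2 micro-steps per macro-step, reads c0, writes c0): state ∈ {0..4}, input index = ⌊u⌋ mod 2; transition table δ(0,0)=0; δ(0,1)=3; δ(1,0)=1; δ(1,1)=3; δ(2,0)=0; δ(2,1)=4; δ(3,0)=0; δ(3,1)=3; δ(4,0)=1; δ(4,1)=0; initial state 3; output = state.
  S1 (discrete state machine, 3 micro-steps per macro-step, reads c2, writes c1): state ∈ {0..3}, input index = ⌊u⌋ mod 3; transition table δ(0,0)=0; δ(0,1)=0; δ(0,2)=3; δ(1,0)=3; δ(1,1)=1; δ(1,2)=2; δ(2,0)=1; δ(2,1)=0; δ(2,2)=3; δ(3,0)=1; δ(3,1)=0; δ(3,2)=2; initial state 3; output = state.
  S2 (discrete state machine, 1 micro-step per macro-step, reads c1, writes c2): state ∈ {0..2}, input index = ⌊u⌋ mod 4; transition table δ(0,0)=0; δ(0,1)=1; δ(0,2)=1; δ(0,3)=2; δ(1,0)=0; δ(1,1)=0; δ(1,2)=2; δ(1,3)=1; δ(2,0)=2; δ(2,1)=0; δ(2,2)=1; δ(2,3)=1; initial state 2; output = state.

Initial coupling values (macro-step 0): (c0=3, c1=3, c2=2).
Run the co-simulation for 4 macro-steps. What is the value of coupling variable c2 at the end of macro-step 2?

c2 at macro-step 2 = 2

macro 1: S0 reads c0=3 → after 2×micro: 3; S1 reads c2=2 → after 3×micro: 2; S2 reads c1=3 → after 1×micro: 1 ⇒ (c0=3, c1=2, c2=1)
macro 2: S0 reads c0=3 → after 2×micro: 3; S1 reads c2=1 → after 3×micro: 0; S2 reads c1=2 → after 1×micro: 2 ⇒ (c0=3, c1=0, c2=2)
macro 3: S0 reads c0=3 → after 2×micro: 3; S1 reads c2=2 → after 3×micro: 3; S2 reads c1=0 → after 1×micro: 2 ⇒ (c0=3, c1=3, c2=2)
macro 4: S0 reads c0=3 → after 2×micro: 3; S1 reads c2=2 → after 3×micro: 2; S2 reads c1=3 → after 1×micro: 1 ⇒ (c0=3, c1=2, c2=1)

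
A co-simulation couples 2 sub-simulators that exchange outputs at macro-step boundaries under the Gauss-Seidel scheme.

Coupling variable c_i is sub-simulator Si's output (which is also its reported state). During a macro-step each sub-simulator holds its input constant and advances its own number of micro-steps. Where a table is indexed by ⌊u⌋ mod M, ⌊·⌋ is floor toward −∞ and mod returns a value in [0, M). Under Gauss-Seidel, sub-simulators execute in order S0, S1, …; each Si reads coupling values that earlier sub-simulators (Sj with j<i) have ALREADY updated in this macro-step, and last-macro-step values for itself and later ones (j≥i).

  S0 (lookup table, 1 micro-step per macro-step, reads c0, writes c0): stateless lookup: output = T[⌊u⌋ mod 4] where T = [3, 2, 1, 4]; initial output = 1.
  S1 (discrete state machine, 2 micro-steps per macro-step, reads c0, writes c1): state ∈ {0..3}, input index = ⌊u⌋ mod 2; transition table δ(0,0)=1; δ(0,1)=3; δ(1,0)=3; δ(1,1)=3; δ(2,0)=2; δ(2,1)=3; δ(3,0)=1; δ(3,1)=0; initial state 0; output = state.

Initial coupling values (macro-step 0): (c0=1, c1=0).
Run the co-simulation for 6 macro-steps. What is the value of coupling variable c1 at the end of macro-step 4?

macro 1: S0 reads c0=1 → after 1×micro: 2; S1 reads c0=2 → after 2×micro: 3 ⇒ (c0=2, c1=3)
macro 2: S0 reads c0=2 → after 1×micro: 1; S1 reads c0=1 → after 2×micro: 3 ⇒ (c0=1, c1=3)
macro 3: S0 reads c0=1 → after 1×micro: 2; S1 reads c0=2 → after 2×micro: 3 ⇒ (c0=2, c1=3)
macro 4: S0 reads c0=2 → after 1×micro: 1; S1 reads c0=1 → after 2×micro: 3 ⇒ (c0=1, c1=3)
macro 5: S0 reads c0=1 → after 1×micro: 2; S1 reads c0=2 → after 2×micro: 3 ⇒ (c0=2, c1=3)
macro 6: S0 reads c0=2 → after 1×micro: 1; S1 reads c0=1 → after 2×micro: 3 ⇒ (c0=1, c1=3)

c1 at macro-step 4 = 3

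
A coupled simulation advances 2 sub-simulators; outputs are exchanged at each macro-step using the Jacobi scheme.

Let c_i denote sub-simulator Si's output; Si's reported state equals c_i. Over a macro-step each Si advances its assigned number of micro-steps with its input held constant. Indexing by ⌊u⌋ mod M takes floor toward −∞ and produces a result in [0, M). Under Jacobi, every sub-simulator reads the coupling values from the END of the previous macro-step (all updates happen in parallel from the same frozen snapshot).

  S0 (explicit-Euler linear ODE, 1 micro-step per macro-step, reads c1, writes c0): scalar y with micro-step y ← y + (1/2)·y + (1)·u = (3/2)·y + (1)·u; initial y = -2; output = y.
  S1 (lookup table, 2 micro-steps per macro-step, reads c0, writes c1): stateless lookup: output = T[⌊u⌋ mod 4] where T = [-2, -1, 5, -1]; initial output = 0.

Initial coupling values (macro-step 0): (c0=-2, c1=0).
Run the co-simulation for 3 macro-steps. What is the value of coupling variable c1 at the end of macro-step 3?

macro 1: S0 reads c1=0 → after 1×micro: -3; S1 reads c0=-2 → after 2×micro: 5 ⇒ (c0=-3, c1=5)
macro 2: S0 reads c1=5 → after 1×micro: 1/2; S1 reads c0=-3 → after 2×micro: -1 ⇒ (c0=1/2, c1=-1)
macro 3: S0 reads c1=-1 → after 1×micro: -1/4; S1 reads c0=1/2 → after 2×micro: -2 ⇒ (c0=-1/4, c1=-2)

c1 at macro-step 3 = -2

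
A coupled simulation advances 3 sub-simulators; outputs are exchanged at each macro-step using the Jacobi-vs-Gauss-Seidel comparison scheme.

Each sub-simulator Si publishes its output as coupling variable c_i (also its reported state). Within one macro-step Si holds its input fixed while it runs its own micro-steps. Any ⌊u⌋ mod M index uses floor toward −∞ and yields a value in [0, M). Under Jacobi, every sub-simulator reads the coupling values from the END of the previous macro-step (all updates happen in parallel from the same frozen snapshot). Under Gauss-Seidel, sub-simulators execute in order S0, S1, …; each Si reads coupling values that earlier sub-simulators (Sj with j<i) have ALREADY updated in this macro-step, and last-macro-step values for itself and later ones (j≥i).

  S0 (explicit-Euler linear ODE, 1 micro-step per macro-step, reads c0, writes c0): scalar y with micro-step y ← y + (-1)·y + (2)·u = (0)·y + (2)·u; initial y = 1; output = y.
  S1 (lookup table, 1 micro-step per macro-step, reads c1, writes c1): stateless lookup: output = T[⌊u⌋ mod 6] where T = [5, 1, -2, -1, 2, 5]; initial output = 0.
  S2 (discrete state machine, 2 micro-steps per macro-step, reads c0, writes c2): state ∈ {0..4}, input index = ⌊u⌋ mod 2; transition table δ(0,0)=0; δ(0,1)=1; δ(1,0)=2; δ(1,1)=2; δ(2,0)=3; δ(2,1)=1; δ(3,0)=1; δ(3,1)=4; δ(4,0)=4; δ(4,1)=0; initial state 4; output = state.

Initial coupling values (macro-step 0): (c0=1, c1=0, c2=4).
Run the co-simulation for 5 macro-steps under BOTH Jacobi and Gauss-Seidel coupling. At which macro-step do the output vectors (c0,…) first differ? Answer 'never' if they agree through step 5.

[Jacobi] macro 1: S0 reads c0=1 → after 1×micro: 2; S1 reads c1=0 → after 1×micro: 5; S2 reads c0=1 → after 2×micro: 1 ⇒ (c0=2, c1=5, c2=1)
[Jacobi] macro 2: S0 reads c0=2 → after 1×micro: 4; S1 reads c1=5 → after 1×micro: 5; S2 reads c0=2 → after 2×micro: 3 ⇒ (c0=4, c1=5, c2=3)
[Jacobi] macro 3: S0 reads c0=4 → after 1×micro: 8; S1 reads c1=5 → after 1×micro: 5; S2 reads c0=4 → after 2×micro: 2 ⇒ (c0=8, c1=5, c2=2)
[Jacobi] macro 4: S0 reads c0=8 → after 1×micro: 16; S1 reads c1=5 → after 1×micro: 5; S2 reads c0=8 → after 2×micro: 1 ⇒ (c0=16, c1=5, c2=1)
[Jacobi] macro 5: S0 reads c0=16 → after 1×micro: 32; S1 reads c1=5 → after 1×micro: 5; S2 reads c0=16 → after 2×micro: 3 ⇒ (c0=32, c1=5, c2=3)
[Gauss-Seidel] macro 1: S0 reads c0=1 → after 1×micro: 2; S1 reads c1=0 → after 1×micro: 5; S2 reads c0=2 → after 2×micro: 4 ⇒ (c0=2, c1=5, c2=4)
[Gauss-Seidel] macro 2: S0 reads c0=2 → after 1×micro: 4; S1 reads c1=5 → after 1×micro: 5; S2 reads c0=4 → after 2×micro: 4 ⇒ (c0=4, c1=5, c2=4)
[Gauss-Seidel] macro 3: S0 reads c0=4 → after 1×micro: 8; S1 reads c1=5 → after 1×micro: 5; S2 reads c0=8 → after 2×micro: 4 ⇒ (c0=8, c1=5, c2=4)
[Gauss-Seidel] macro 4: S0 reads c0=8 → after 1×micro: 16; S1 reads c1=5 → after 1×micro: 5; S2 reads c0=16 → after 2×micro: 4 ⇒ (c0=16, c1=5, c2=4)
[Gauss-Seidel] macro 5: S0 reads c0=16 → after 1×micro: 32; S1 reads c1=5 → after 1×micro: 5; S2 reads c0=32 → after 2×micro: 4 ⇒ (c0=32, c1=5, c2=4)

first divergence at macro-step: 1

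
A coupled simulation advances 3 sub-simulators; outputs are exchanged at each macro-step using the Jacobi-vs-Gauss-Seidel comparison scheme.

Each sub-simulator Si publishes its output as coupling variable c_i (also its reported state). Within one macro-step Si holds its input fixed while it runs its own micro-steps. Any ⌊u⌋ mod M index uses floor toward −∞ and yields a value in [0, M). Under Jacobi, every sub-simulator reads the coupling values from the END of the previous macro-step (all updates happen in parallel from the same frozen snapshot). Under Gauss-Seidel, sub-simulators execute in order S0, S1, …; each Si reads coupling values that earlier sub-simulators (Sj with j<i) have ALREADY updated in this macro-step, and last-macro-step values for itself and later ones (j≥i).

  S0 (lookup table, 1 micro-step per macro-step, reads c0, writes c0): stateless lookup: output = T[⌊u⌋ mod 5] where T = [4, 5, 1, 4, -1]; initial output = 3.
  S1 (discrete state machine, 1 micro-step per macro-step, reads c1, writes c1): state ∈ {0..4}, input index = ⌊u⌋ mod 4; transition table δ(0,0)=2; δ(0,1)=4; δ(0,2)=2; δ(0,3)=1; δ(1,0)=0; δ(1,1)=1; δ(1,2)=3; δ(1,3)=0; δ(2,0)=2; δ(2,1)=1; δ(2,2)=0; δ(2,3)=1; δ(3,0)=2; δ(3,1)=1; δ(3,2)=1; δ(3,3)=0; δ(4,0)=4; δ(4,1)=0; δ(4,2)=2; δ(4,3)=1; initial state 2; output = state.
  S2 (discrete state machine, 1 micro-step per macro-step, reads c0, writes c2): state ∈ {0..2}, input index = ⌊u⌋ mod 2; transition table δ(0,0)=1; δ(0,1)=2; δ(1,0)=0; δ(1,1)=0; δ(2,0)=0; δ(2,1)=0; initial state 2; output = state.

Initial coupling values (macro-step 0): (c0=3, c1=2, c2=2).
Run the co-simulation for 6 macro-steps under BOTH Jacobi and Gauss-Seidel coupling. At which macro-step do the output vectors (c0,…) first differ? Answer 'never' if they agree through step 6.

first divergence at macro-step: 2

[Jacobi] macro 1: S0 reads c0=3 → after 1×micro: 4; S1 reads c1=2 → after 1×micro: 0; S2 reads c0=3 → after 1×micro: 0 ⇒ (c0=4, c1=0, c2=0)
[Jacobi] macro 2: S0 reads c0=4 → after 1×micro: -1; S1 reads c1=0 → after 1×micro: 2; S2 reads c0=4 → after 1×micro: 1 ⇒ (c0=-1, c1=2, c2=1)
[Jacobi] macro 3: S0 reads c0=-1 → after 1×micro: -1; S1 reads c1=2 → after 1×micro: 0; S2 reads c0=-1 → after 1×micro: 0 ⇒ (c0=-1, c1=0, c2=0)
[Jacobi] macro 4: S0 reads c0=-1 → after 1×micro: -1; S1 reads c1=0 → after 1×micro: 2; S2 reads c0=-1 → after 1×micro: 2 ⇒ (c0=-1, c1=2, c2=2)
[Jacobi] macro 5: S0 reads c0=-1 → after 1×micro: -1; S1 reads c1=2 → after 1×micro: 0; S2 reads c0=-1 → after 1×micro: 0 ⇒ (c0=-1, c1=0, c2=0)
[Jacobi] macro 6: S0 reads c0=-1 → after 1×micro: -1; S1 reads c1=0 → after 1×micro: 2; S2 reads c0=-1 → after 1×micro: 2 ⇒ (c0=-1, c1=2, c2=2)
[Gauss-Seidel] macro 1: S0 reads c0=3 → after 1×micro: 4; S1 reads c1=2 → after 1×micro: 0; S2 reads c0=4 → after 1×micro: 0 ⇒ (c0=4, c1=0, c2=0)
[Gauss-Seidel] macro 2: S0 reads c0=4 → after 1×micro: -1; S1 reads c1=0 → after 1×micro: 2; S2 reads c0=-1 → after 1×micro: 2 ⇒ (c0=-1, c1=2, c2=2)
[Gauss-Seidel] macro 3: S0 reads c0=-1 → after 1×micro: -1; S1 reads c1=2 → after 1×micro: 0; S2 reads c0=-1 → after 1×micro: 0 ⇒ (c0=-1, c1=0, c2=0)
[Gauss-Seidel] macro 4: S0 reads c0=-1 → after 1×micro: -1; S1 reads c1=0 → after 1×micro: 2; S2 reads c0=-1 → after 1×micro: 2 ⇒ (c0=-1, c1=2, c2=2)
[Gauss-Seidel] macro 5: S0 reads c0=-1 → after 1×micro: -1; S1 reads c1=2 → after 1×micro: 0; S2 reads c0=-1 → after 1×micro: 0 ⇒ (c0=-1, c1=0, c2=0)
[Gauss-Seidel] macro 6: S0 reads c0=-1 → after 1×micro: -1; S1 reads c1=0 → after 1×micro: 2; S2 reads c0=-1 → after 1×micro: 2 ⇒ (c0=-1, c1=2, c2=2)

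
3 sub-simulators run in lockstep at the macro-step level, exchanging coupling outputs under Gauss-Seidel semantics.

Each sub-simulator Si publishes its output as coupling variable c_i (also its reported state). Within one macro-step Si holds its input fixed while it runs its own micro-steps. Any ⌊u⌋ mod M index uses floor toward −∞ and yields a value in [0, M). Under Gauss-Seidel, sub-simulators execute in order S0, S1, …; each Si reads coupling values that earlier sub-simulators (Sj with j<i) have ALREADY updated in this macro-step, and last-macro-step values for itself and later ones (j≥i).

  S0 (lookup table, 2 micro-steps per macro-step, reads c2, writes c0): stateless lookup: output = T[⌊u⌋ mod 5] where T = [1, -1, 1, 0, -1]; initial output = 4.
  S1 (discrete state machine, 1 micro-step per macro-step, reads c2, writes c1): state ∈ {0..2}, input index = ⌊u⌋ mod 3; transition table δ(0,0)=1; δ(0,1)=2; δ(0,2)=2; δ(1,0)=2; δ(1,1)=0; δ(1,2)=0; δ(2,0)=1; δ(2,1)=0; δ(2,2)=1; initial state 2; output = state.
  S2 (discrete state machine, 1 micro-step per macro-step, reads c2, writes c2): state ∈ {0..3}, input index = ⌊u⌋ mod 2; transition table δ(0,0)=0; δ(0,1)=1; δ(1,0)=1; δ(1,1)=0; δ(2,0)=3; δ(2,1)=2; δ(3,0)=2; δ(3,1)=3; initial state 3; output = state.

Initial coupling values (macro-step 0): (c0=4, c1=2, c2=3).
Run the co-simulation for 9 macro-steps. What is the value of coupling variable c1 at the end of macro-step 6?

c1 at macro-step 6 = 2

macro 1: S0 reads c2=3 → after 2×micro: 0; S1 reads c2=3 → after 1×micro: 1; S2 reads c2=3 → after 1×micro: 3 ⇒ (c0=0, c1=1, c2=3)
macro 2: S0 reads c2=3 → after 2×micro: 0; S1 reads c2=3 → after 1×micro: 2; S2 reads c2=3 → after 1×micro: 3 ⇒ (c0=0, c1=2, c2=3)
macro 3: S0 reads c2=3 → after 2×micro: 0; S1 reads c2=3 → after 1×micro: 1; S2 reads c2=3 → after 1×micro: 3 ⇒ (c0=0, c1=1, c2=3)
macro 4: S0 reads c2=3 → after 2×micro: 0; S1 reads c2=3 → after 1×micro: 2; S2 reads c2=3 → after 1×micro: 3 ⇒ (c0=0, c1=2, c2=3)
macro 5: S0 reads c2=3 → after 2×micro: 0; S1 reads c2=3 → after 1×micro: 1; S2 reads c2=3 → after 1×micro: 3 ⇒ (c0=0, c1=1, c2=3)
macro 6: S0 reads c2=3 → after 2×micro: 0; S1 reads c2=3 → after 1×micro: 2; S2 reads c2=3 → after 1×micro: 3 ⇒ (c0=0, c1=2, c2=3)
macro 7: S0 reads c2=3 → after 2×micro: 0; S1 reads c2=3 → after 1×micro: 1; S2 reads c2=3 → after 1×micro: 3 ⇒ (c0=0, c1=1, c2=3)
macro 8: S0 reads c2=3 → after 2×micro: 0; S1 reads c2=3 → after 1×micro: 2; S2 reads c2=3 → after 1×micro: 3 ⇒ (c0=0, c1=2, c2=3)
macro 9: S0 reads c2=3 → after 2×micro: 0; S1 reads c2=3 → after 1×micro: 1; S2 reads c2=3 → after 1×micro: 3 ⇒ (c0=0, c1=1, c2=3)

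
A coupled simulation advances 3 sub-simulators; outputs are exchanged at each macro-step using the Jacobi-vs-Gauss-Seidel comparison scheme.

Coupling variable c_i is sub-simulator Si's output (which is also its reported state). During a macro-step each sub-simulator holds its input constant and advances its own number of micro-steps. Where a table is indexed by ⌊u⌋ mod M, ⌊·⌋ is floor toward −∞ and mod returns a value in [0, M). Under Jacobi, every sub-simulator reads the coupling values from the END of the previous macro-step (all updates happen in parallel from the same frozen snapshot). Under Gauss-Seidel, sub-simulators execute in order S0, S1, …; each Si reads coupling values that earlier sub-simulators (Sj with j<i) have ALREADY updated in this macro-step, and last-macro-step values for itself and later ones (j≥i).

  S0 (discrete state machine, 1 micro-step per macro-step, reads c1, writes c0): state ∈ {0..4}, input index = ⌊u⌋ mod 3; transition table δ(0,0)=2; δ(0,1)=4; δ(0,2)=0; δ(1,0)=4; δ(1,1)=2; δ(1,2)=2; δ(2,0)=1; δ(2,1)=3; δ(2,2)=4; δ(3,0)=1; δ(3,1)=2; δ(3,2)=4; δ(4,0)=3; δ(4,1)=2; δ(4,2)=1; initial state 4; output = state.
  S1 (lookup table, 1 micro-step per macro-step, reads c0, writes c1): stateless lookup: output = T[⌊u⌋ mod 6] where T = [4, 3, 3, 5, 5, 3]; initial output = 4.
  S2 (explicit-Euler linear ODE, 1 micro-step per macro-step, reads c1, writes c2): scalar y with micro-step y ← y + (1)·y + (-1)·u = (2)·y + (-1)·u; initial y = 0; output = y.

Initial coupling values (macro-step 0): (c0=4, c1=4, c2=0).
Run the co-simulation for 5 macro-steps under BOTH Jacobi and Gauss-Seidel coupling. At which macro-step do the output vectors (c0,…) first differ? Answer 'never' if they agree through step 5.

[Jacobi] macro 1: S0 reads c1=4 → after 1×micro: 2; S1 reads c0=4 → after 1×micro: 5; S2 reads c1=4 → after 1×micro: -4 ⇒ (c0=2, c1=5, c2=-4)
[Jacobi] macro 2: S0 reads c1=5 → after 1×micro: 4; S1 reads c0=2 → after 1×micro: 3; S2 reads c1=5 → after 1×micro: -13 ⇒ (c0=4, c1=3, c2=-13)
[Jacobi] macro 3: S0 reads c1=3 → after 1×micro: 3; S1 reads c0=4 → after 1×micro: 5; S2 reads c1=3 → after 1×micro: -29 ⇒ (c0=3, c1=5, c2=-29)
[Jacobi] macro 4: S0 reads c1=5 → after 1×micro: 4; S1 reads c0=3 → after 1×micro: 5; S2 reads c1=5 → after 1×micro: -63 ⇒ (c0=4, c1=5, c2=-63)
[Jacobi] macro 5: S0 reads c1=5 → after 1×micro: 1; S1 reads c0=4 → after 1×micro: 5; S2 reads c1=5 → after 1×micro: -131 ⇒ (c0=1, c1=5, c2=-131)
[Gauss-Seidel] macro 1: S0 reads c1=4 → after 1×micro: 2; S1 reads c0=2 → after 1×micro: 3; S2 reads c1=3 → after 1×micro: -3 ⇒ (c0=2, c1=3, c2=-3)
[Gauss-Seidel] macro 2: S0 reads c1=3 → after 1×micro: 1; S1 reads c0=1 → after 1×micro: 3; S2 reads c1=3 → after 1×micro: -9 ⇒ (c0=1, c1=3, c2=-9)
[Gauss-Seidel] macro 3: S0 reads c1=3 → after 1×micro: 4; S1 reads c0=4 → after 1×micro: 5; S2 reads c1=5 → after 1×micro: -23 ⇒ (c0=4, c1=5, c2=-23)
[Gauss-Seidel] macro 4: S0 reads c1=5 → after 1×micro: 1; S1 reads c0=1 → after 1×micro: 3; S2 reads c1=3 → after 1×micro: -49 ⇒ (c0=1, c1=3, c2=-49)
[Gauss-Seidel] macro 5: S0 reads c1=3 → after 1×micro: 4; S1 reads c0=4 → after 1×micro: 5; S2 reads c1=5 → after 1×micro: -103 ⇒ (c0=4, c1=5, c2=-103)

first divergence at macro-step: 1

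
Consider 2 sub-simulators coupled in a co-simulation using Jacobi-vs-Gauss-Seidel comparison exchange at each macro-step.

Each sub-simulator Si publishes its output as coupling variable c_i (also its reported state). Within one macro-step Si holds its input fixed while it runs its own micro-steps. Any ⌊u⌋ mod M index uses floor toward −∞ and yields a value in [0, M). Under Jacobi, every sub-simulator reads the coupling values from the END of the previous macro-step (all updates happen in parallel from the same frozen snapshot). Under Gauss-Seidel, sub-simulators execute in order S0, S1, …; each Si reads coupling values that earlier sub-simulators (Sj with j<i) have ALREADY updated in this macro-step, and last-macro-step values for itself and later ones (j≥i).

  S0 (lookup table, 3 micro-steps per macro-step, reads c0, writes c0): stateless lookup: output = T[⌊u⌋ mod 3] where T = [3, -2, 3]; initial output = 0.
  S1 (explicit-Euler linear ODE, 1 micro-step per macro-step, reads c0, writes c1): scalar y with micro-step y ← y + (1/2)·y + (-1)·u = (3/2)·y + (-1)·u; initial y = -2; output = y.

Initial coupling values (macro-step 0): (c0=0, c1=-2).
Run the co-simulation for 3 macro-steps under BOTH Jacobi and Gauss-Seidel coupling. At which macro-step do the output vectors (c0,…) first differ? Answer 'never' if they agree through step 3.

[Jacobi] macro 1: S0 reads c0=0 → after 3×micro: 3; S1 reads c0=0 → after 1×micro: -3 ⇒ (c0=3, c1=-3)
[Jacobi] macro 2: S0 reads c0=3 → after 3×micro: 3; S1 reads c0=3 → after 1×micro: -15/2 ⇒ (c0=3, c1=-15/2)
[Jacobi] macro 3: S0 reads c0=3 → after 3×micro: 3; S1 reads c0=3 → after 1×micro: -57/4 ⇒ (c0=3, c1=-57/4)
[Gauss-Seidel] macro 1: S0 reads c0=0 → after 3×micro: 3; S1 reads c0=3 → after 1×micro: -6 ⇒ (c0=3, c1=-6)
[Gauss-Seidel] macro 2: S0 reads c0=3 → after 3×micro: 3; S1 reads c0=3 → after 1×micro: -12 ⇒ (c0=3, c1=-12)
[Gauss-Seidel] macro 3: S0 reads c0=3 → after 3×micro: 3; S1 reads c0=3 → after 1×micro: -21 ⇒ (c0=3, c1=-21)

first divergence at macro-step: 1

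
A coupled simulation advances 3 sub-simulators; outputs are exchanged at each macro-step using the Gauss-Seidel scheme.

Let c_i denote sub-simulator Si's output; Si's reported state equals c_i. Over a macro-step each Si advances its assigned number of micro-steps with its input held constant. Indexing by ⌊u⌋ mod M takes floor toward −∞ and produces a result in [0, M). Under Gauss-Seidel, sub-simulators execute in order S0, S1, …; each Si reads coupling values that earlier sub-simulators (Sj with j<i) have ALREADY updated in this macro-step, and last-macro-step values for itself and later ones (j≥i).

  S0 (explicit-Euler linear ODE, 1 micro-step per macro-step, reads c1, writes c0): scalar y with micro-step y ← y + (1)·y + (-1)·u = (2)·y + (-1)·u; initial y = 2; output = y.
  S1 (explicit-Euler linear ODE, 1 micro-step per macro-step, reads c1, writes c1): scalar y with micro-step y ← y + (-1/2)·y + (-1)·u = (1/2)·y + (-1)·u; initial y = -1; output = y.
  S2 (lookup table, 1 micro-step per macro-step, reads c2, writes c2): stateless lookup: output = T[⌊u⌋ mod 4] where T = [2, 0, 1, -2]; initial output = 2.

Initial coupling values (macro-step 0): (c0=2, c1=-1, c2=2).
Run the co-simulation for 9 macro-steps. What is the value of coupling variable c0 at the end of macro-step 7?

c0 at macro-step 7 = 19661/64

macro 1: S0 reads c1=-1 → after 1×micro: 5; S1 reads c1=-1 → after 1×micro: 1/2; S2 reads c2=2 → after 1×micro: 1 ⇒ (c0=5, c1=1/2, c2=1)
macro 2: S0 reads c1=1/2 → after 1×micro: 19/2; S1 reads c1=1/2 → after 1×micro: -1/4; S2 reads c2=1 → after 1×micro: 0 ⇒ (c0=19/2, c1=-1/4, c2=0)
macro 3: S0 reads c1=-1/4 → after 1×micro: 77/4; S1 reads c1=-1/4 → after 1×micro: 1/8; S2 reads c2=0 → after 1×micro: 2 ⇒ (c0=77/4, c1=1/8, c2=2)
macro 4: S0 reads c1=1/8 → after 1×micro: 307/8; S1 reads c1=1/8 → after 1×micro: -1/16; S2 reads c2=2 → after 1×micro: 1 ⇒ (c0=307/8, c1=-1/16, c2=1)
macro 5: S0 reads c1=-1/16 → after 1×micro: 1229/16; S1 reads c1=-1/16 → after 1×micro: 1/32; S2 reads c2=1 → after 1×micro: 0 ⇒ (c0=1229/16, c1=1/32, c2=0)
macro 6: S0 reads c1=1/32 → after 1×micro: 4915/32; S1 reads c1=1/32 → after 1×micro: -1/64; S2 reads c2=0 → after 1×micro: 2 ⇒ (c0=4915/32, c1=-1/64, c2=2)
macro 7: S0 reads c1=-1/64 → after 1×micro: 19661/64; S1 reads c1=-1/64 → after 1×micro: 1/128; S2 reads c2=2 → after 1×micro: 1 ⇒ (c0=19661/64, c1=1/128, c2=1)
macro 8: S0 reads c1=1/128 → after 1×micro: 78643/128; S1 reads c1=1/128 → after 1×micro: -1/256; S2 reads c2=1 → after 1×micro: 0 ⇒ (c0=78643/128, c1=-1/256, c2=0)
macro 9: S0 reads c1=-1/256 → after 1×micro: 314573/256; S1 reads c1=-1/256 → after 1×micro: 1/512; S2 reads c2=0 → after 1×micro: 2 ⇒ (c0=314573/256, c1=1/512, c2=2)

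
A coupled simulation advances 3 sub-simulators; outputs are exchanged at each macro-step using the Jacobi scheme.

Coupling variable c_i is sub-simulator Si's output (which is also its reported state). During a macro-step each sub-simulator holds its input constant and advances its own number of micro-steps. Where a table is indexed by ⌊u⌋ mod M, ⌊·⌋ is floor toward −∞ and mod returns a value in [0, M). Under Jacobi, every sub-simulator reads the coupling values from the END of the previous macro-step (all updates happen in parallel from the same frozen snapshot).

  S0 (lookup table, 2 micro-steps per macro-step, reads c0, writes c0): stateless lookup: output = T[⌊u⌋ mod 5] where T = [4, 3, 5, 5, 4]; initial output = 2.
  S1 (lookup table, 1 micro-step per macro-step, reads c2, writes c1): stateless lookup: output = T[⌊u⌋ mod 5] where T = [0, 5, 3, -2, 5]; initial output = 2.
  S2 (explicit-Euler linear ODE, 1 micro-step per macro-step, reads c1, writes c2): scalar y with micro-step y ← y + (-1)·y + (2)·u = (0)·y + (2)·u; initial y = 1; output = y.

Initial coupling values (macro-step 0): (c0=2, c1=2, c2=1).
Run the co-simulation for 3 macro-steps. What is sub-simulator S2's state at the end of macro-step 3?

S2 state at macro-step 3 = 10

macro 1: S0 reads c0=2 → after 2×micro: 5; S1 reads c2=1 → after 1×micro: 5; S2 reads c1=2 → after 1×micro: 4 ⇒ (c0=5, c1=5, c2=4)
macro 2: S0 reads c0=5 → after 2×micro: 4; S1 reads c2=4 → after 1×micro: 5; S2 reads c1=5 → after 1×micro: 10 ⇒ (c0=4, c1=5, c2=10)
macro 3: S0 reads c0=4 → after 2×micro: 4; S1 reads c2=10 → after 1×micro: 0; S2 reads c1=5 → after 1×micro: 10 ⇒ (c0=4, c1=0, c2=10)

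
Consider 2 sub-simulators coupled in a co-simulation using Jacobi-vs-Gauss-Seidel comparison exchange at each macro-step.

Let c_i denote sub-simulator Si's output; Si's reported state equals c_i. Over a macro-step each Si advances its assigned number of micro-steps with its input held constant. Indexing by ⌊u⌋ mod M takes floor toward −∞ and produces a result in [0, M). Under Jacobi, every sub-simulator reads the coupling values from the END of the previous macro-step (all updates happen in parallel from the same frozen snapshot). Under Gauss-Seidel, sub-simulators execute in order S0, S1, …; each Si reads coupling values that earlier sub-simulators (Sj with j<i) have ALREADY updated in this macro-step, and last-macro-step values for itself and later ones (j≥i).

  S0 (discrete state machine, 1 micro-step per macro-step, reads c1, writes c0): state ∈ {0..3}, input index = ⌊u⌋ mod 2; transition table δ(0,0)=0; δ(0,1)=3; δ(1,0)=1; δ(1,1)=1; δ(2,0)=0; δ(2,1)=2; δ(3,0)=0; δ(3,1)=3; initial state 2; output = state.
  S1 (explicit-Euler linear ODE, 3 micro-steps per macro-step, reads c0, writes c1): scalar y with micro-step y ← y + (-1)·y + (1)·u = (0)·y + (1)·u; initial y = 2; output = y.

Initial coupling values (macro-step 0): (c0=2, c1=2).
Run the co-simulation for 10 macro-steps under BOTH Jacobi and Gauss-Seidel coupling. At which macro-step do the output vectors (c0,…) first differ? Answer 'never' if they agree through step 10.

[Jacobi] macro 1: S0 reads c1=2 → after 1×micro: 0; S1 reads c0=2 → after 3×micro: 2 ⇒ (c0=0, c1=2)
[Jacobi] macro 2: S0 reads c1=2 → after 1×micro: 0; S1 reads c0=0 → after 3×micro: 0 ⇒ (c0=0, c1=0)
[Jacobi] macro 3: S0 reads c1=0 → after 1×micro: 0; S1 reads c0=0 → after 3×micro: 0 ⇒ (c0=0, c1=0)
[Jacobi] macro 4: S0 reads c1=0 → after 1×micro: 0; S1 reads c0=0 → after 3×micro: 0 ⇒ (c0=0, c1=0)
[Jacobi] macro 5: S0 reads c1=0 → after 1×micro: 0; S1 reads c0=0 → after 3×micro: 0 ⇒ (c0=0, c1=0)
[Jacobi] macro 6: S0 reads c1=0 → after 1×micro: 0; S1 reads c0=0 → after 3×micro: 0 ⇒ (c0=0, c1=0)
[Jacobi] macro 7: S0 reads c1=0 → after 1×micro: 0; S1 reads c0=0 → after 3×micro: 0 ⇒ (c0=0, c1=0)
[Jacobi] macro 8: S0 reads c1=0 → after 1×micro: 0; S1 reads c0=0 → after 3×micro: 0 ⇒ (c0=0, c1=0)
[Jacobi] macro 9: S0 reads c1=0 → after 1×micro: 0; S1 reads c0=0 → after 3×micro: 0 ⇒ (c0=0, c1=0)
[Jacobi] macro 10: S0 reads c1=0 → after 1×micro: 0; S1 reads c0=0 → after 3×micro: 0 ⇒ (c0=0, c1=0)
[Gauss-Seidel] macro 1: S0 reads c1=2 → after 1×micro: 0; S1 reads c0=0 → after 3×micro: 0 ⇒ (c0=0, c1=0)
[Gauss-Seidel] macro 2: S0 reads c1=0 → after 1×micro: 0; S1 reads c0=0 → after 3×micro: 0 ⇒ (c0=0, c1=0)
[Gauss-Seidel] macro 3: S0 reads c1=0 → after 1×micro: 0; S1 reads c0=0 → after 3×micro: 0 ⇒ (c0=0, c1=0)
[Gauss-Seidel] macro 4: S0 reads c1=0 → after 1×micro: 0; S1 reads c0=0 → after 3×micro: 0 ⇒ (c0=0, c1=0)
[Gauss-Seidel] macro 5: S0 reads c1=0 → after 1×micro: 0; S1 reads c0=0 → after 3×micro: 0 ⇒ (c0=0, c1=0)
[Gauss-Seidel] macro 6: S0 reads c1=0 → after 1×micro: 0; S1 reads c0=0 → after 3×micro: 0 ⇒ (c0=0, c1=0)
[Gauss-Seidel] macro 7: S0 reads c1=0 → after 1×micro: 0; S1 reads c0=0 → after 3×micro: 0 ⇒ (c0=0, c1=0)
[Gauss-Seidel] macro 8: S0 reads c1=0 → after 1×micro: 0; S1 reads c0=0 → after 3×micro: 0 ⇒ (c0=0, c1=0)
[Gauss-Seidel] macro 9: S0 reads c1=0 → after 1×micro: 0; S1 reads c0=0 → after 3×micro: 0 ⇒ (c0=0, c1=0)
[Gauss-Seidel] macro 10: S0 reads c1=0 → after 1×micro: 0; S1 reads c0=0 → after 3×micro: 0 ⇒ (c0=0, c1=0)

first divergence at macro-step: 1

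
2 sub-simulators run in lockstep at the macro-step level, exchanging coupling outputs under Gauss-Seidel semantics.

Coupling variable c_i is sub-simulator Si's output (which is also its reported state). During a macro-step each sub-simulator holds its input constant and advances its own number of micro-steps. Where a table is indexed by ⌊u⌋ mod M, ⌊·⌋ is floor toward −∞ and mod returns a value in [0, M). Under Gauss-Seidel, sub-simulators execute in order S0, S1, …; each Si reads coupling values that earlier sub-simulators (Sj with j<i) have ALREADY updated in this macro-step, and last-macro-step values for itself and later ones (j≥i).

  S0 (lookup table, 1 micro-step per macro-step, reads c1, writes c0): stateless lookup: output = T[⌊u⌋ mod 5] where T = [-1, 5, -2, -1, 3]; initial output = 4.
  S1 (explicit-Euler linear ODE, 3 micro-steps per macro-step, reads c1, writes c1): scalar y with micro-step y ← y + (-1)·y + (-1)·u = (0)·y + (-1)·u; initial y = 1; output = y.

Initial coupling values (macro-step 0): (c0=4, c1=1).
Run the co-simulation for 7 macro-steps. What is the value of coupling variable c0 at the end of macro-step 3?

macro 1: S0 reads c1=1 → after 1×micro: 5; S1 reads c1=1 → after 3×micro: -1 ⇒ (c0=5, c1=-1)
macro 2: S0 reads c1=-1 → after 1×micro: 3; S1 reads c1=-1 → after 3×micro: 1 ⇒ (c0=3, c1=1)
macro 3: S0 reads c1=1 → after 1×micro: 5; S1 reads c1=1 → after 3×micro: -1 ⇒ (c0=5, c1=-1)
macro 4: S0 reads c1=-1 → after 1×micro: 3; S1 reads c1=-1 → after 3×micro: 1 ⇒ (c0=3, c1=1)
macro 5: S0 reads c1=1 → after 1×micro: 5; S1 reads c1=1 → after 3×micro: -1 ⇒ (c0=5, c1=-1)
macro 6: S0 reads c1=-1 → after 1×micro: 3; S1 reads c1=-1 → after 3×micro: 1 ⇒ (c0=3, c1=1)
macro 7: S0 reads c1=1 → after 1×micro: 5; S1 reads c1=1 → after 3×micro: -1 ⇒ (c0=5, c1=-1)

c0 at macro-step 3 = 5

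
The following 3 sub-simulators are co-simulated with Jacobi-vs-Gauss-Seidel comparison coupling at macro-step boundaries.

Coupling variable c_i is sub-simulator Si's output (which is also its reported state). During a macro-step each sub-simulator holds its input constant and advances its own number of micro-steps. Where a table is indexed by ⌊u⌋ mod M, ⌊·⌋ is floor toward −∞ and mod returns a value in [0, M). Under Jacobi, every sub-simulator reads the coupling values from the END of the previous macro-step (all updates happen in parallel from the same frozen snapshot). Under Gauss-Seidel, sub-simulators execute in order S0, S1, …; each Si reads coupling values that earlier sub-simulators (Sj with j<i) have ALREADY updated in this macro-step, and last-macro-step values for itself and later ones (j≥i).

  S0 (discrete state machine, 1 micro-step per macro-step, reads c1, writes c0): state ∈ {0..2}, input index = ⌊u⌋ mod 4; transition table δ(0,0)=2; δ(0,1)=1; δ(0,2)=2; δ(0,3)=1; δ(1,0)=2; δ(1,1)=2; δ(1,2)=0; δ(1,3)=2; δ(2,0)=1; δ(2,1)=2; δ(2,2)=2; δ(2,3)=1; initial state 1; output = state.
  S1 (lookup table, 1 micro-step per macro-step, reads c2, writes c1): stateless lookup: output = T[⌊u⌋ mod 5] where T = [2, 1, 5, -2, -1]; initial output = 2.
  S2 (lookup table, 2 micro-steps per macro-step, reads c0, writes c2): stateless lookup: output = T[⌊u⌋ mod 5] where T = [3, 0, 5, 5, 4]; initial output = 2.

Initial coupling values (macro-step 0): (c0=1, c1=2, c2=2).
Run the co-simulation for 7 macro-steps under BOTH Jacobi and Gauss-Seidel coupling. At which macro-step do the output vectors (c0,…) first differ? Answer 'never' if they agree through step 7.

first divergence at macro-step: 1

[Jacobi] macro 1: S0 reads c1=2 → after 1×micro: 0; S1 reads c2=2 → after 1×micro: 5; S2 reads c0=1 → after 2×micro: 0 ⇒ (c0=0, c1=5, c2=0)
[Jacobi] macro 2: S0 reads c1=5 → after 1×micro: 1; S1 reads c2=0 → after 1×micro: 2; S2 reads c0=0 → after 2×micro: 3 ⇒ (c0=1, c1=2, c2=3)
[Jacobi] macro 3: S0 reads c1=2 → after 1×micro: 0; S1 reads c2=3 → after 1×micro: -2; S2 reads c0=1 → after 2×micro: 0 ⇒ (c0=0, c1=-2, c2=0)
[Jacobi] macro 4: S0 reads c1=-2 → after 1×micro: 2; S1 reads c2=0 → after 1×micro: 2; S2 reads c0=0 → after 2×micro: 3 ⇒ (c0=2, c1=2, c2=3)
[Jacobi] macro 5: S0 reads c1=2 → after 1×micro: 2; S1 reads c2=3 → after 1×micro: -2; S2 reads c0=2 → after 2×micro: 5 ⇒ (c0=2, c1=-2, c2=5)
[Jacobi] macro 6: S0 reads c1=-2 → after 1×micro: 2; S1 reads c2=5 → after 1×micro: 2; S2 reads c0=2 → after 2×micro: 5 ⇒ (c0=2, c1=2, c2=5)
[Jacobi] macro 7: S0 reads c1=2 → after 1×micro: 2; S1 reads c2=5 → after 1×micro: 2; S2 reads c0=2 → after 2×micro: 5 ⇒ (c0=2, c1=2, c2=5)
[Gauss-Seidel] macro 1: S0 reads c1=2 → after 1×micro: 0; S1 reads c2=2 → after 1×micro: 5; S2 reads c0=0 → after 2×micro: 3 ⇒ (c0=0, c1=5, c2=3)
[Gauss-Seidel] macro 2: S0 reads c1=5 → after 1×micro: 1; S1 reads c2=3 → after 1×micro: -2; S2 reads c0=1 → after 2×micro: 0 ⇒ (c0=1, c1=-2, c2=0)
[Gauss-Seidel] macro 3: S0 reads c1=-2 → after 1×micro: 0; S1 reads c2=0 → after 1×micro: 2; S2 reads c0=0 → after 2×micro: 3 ⇒ (c0=0, c1=2, c2=3)
[Gauss-Seidel] macro 4: S0 reads c1=2 → after 1×micro: 2; S1 reads c2=3 → after 1×micro: -2; S2 reads c0=2 → after 2×micro: 5 ⇒ (c0=2, c1=-2, c2=5)
[Gauss-Seidel] macro 5: S0 reads c1=-2 → after 1×micro: 2; S1 reads c2=5 → after 1×micro: 2; S2 reads c0=2 → after 2×micro: 5 ⇒ (c0=2, c1=2, c2=5)
[Gauss-Seidel] macro 6: S0 reads c1=2 → after 1×micro: 2; S1 reads c2=5 → after 1×micro: 2; S2 reads c0=2 → after 2×micro: 5 ⇒ (c0=2, c1=2, c2=5)
[Gauss-Seidel] macro 7: S0 reads c1=2 → after 1×micro: 2; S1 reads c2=5 → after 1×micro: 2; S2 reads c0=2 → after 2×micro: 5 ⇒ (c0=2, c1=2, c2=5)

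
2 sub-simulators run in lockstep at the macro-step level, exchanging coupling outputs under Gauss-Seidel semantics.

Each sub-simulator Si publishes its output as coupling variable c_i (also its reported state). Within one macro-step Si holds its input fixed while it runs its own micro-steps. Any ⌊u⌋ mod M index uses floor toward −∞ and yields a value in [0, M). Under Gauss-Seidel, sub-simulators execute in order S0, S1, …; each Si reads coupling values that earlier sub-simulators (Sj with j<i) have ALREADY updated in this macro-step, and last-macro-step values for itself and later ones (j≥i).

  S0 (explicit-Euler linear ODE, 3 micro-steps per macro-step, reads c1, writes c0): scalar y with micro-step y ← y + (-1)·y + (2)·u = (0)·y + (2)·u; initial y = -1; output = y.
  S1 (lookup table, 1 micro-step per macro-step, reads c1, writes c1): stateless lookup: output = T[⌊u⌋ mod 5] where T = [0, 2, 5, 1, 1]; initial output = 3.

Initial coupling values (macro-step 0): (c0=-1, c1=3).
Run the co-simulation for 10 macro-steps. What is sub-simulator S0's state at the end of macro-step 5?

macro 1: S0 reads c1=3 → after 3×micro: 6; S1 reads c1=3 → after 1×micro: 1 ⇒ (c0=6, c1=1)
macro 2: S0 reads c1=1 → after 3×micro: 2; S1 reads c1=1 → after 1×micro: 2 ⇒ (c0=2, c1=2)
macro 3: S0 reads c1=2 → after 3×micro: 4; S1 reads c1=2 → after 1×micro: 5 ⇒ (c0=4, c1=5)
macro 4: S0 reads c1=5 → after 3×micro: 10; S1 reads c1=5 → after 1×micro: 0 ⇒ (c0=10, c1=0)
macro 5: S0 reads c1=0 → after 3×micro: 0; S1 reads c1=0 → after 1×micro: 0 ⇒ (c0=0, c1=0)
macro 6: S0 reads c1=0 → after 3×micro: 0; S1 reads c1=0 → after 1×micro: 0 ⇒ (c0=0, c1=0)
macro 7: S0 reads c1=0 → after 3×micro: 0; S1 reads c1=0 → after 1×micro: 0 ⇒ (c0=0, c1=0)
macro 8: S0 reads c1=0 → after 3×micro: 0; S1 reads c1=0 → after 1×micro: 0 ⇒ (c0=0, c1=0)
macro 9: S0 reads c1=0 → after 3×micro: 0; S1 reads c1=0 → after 1×micro: 0 ⇒ (c0=0, c1=0)
macro 10: S0 reads c1=0 → after 3×micro: 0; S1 reads c1=0 → after 1×micro: 0 ⇒ (c0=0, c1=0)

S0 state at macro-step 5 = 0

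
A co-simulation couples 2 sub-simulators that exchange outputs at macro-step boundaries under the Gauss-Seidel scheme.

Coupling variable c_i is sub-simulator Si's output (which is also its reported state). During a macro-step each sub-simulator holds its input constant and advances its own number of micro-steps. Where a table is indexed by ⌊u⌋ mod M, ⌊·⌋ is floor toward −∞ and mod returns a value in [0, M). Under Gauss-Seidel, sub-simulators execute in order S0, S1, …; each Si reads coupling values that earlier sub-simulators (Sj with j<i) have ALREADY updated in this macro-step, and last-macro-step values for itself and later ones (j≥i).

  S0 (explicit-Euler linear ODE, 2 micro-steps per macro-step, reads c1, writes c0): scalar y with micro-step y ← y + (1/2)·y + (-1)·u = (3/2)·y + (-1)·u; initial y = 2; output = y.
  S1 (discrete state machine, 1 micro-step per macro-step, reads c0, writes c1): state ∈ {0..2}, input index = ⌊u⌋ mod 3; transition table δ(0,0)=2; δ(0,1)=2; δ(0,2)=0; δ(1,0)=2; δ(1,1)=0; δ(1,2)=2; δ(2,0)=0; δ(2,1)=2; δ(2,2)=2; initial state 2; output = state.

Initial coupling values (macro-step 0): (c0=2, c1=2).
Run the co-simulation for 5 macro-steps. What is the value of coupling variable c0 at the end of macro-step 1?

c0 at macro-step 1 = -1/2

macro 1: S0 reads c1=2 → after 2×micro: -1/2; S1 reads c0=-1/2 → after 1×micro: 2 ⇒ (c0=-1/2, c1=2)
macro 2: S0 reads c1=2 → after 2×micro: -49/8; S1 reads c0=-49/8 → after 1×micro: 2 ⇒ (c0=-49/8, c1=2)
macro 3: S0 reads c1=2 → after 2×micro: -601/32; S1 reads c0=-601/32 → after 1×micro: 2 ⇒ (c0=-601/32, c1=2)
macro 4: S0 reads c1=2 → after 2×micro: -6049/128; S1 reads c0=-6049/128 → after 1×micro: 0 ⇒ (c0=-6049/128, c1=0)
macro 5: S0 reads c1=0 → after 2×micro: -54441/512; S1 reads c0=-54441/512 → after 1×micro: 2 ⇒ (c0=-54441/512, c1=2)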